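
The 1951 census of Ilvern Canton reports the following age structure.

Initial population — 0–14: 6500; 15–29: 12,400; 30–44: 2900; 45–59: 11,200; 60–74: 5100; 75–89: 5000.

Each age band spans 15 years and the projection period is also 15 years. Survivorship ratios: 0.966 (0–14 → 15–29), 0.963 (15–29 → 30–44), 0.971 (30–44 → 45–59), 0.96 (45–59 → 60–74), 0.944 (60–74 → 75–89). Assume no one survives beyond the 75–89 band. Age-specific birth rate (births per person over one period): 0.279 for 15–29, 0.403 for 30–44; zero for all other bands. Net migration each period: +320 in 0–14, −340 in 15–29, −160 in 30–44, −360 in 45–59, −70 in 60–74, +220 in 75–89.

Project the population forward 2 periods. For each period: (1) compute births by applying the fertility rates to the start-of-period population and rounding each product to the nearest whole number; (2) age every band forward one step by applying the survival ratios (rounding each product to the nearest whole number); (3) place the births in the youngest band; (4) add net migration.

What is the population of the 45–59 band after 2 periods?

(Bands numbered youngest = 1 to oldest = 6.)
— Period 1 —
Births: 12400 * 0.279 = 3460 ; 2900 * 0.403 = 1169 → 4629
Band 2: 6500 * 0.966 = 6279
Band 3: 12400 * 0.963 = 11941
Band 4: 2900 * 0.971 = 2816
Band 5: 11200 * 0.96 = 10752
Band 6: 5100 * 0.944 = 4814
Net migration: Band 1 + 320 → 4949; Band 2 − 340 → 5939; Band 3 − 160 → 11781; Band 4 − 360 → 2456; Band 5 − 70 → 10682; Band 6 + 220 → 5034
End of period: [4949, 5939, 11781, 2456, 10682, 5034]
— Period 2 —
Births: 5939 * 0.279 = 1657 ; 11781 * 0.403 = 4748 → 6405
Band 2: 4949 * 0.966 = 4781
Band 3: 5939 * 0.963 = 5719
Band 4: 11781 * 0.971 = 11439
Band 5: 2456 * 0.96 = 2358
Band 6: 10682 * 0.944 = 10084
Net migration: Band 1 + 320 → 6725; Band 2 − 340 → 4441; Band 3 − 160 → 5559; Band 4 − 360 → 11079; Band 5 − 70 → 2288; Band 6 + 220 → 10304
End of period: [6725, 4441, 5559, 11079, 2288, 10304]

11079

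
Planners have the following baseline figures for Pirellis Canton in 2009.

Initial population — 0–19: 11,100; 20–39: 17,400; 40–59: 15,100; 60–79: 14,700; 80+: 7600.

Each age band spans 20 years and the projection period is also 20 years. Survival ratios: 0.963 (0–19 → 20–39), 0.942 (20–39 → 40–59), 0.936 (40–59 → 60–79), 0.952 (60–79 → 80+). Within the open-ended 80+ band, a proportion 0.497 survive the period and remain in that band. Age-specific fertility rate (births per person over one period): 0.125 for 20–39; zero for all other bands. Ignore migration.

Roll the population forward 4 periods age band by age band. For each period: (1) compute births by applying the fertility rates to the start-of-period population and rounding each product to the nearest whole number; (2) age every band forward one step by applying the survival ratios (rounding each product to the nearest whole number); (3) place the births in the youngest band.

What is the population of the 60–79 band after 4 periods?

After projecting period 1:
Births: 17400 × 0.125 = 2175
20–39: 11100 × 0.963 = 10689
40–59: 17400 × 0.942 = 16391
60–79: 15100 × 0.936 = 14134
80+: 14700 × 0.952 + 7600 × 0.497 = 13994 + 3777 = 17771
Population now: 0–19=2175, 20–39=10689, 40–59=16391, 60–79=14134, 80+=17771
After projecting period 2:
Births: 10689 × 0.125 = 1336
20–39: 2175 × 0.963 = 2095
40–59: 10689 × 0.942 = 10069
60–79: 16391 × 0.936 = 15342
80+: 14134 × 0.952 + 17771 × 0.497 = 13456 + 8832 = 22288
Population now: 0–19=1336, 20–39=2095, 40–59=10069, 60–79=15342, 80+=22288
After projecting period 3:
Births: 2095 × 0.125 = 262
20–39: 1336 × 0.963 = 1287
40–59: 2095 × 0.942 = 1973
60–79: 10069 × 0.936 = 9425
80+: 15342 × 0.952 + 22288 × 0.497 = 14606 + 11077 = 25683
Population now: 0–19=262, 20–39=1287, 40–59=1973, 60–79=9425, 80+=25683
After projecting period 4:
Births: 1287 × 0.125 = 161
20–39: 262 × 0.963 = 252
40–59: 1287 × 0.942 = 1212
60–79: 1973 × 0.936 = 1847
80+: 9425 × 0.952 + 25683 × 0.497 = 8973 + 12764 = 21737
Population now: 0–19=161, 20–39=252, 40–59=1212, 60–79=1847, 80+=21737

1847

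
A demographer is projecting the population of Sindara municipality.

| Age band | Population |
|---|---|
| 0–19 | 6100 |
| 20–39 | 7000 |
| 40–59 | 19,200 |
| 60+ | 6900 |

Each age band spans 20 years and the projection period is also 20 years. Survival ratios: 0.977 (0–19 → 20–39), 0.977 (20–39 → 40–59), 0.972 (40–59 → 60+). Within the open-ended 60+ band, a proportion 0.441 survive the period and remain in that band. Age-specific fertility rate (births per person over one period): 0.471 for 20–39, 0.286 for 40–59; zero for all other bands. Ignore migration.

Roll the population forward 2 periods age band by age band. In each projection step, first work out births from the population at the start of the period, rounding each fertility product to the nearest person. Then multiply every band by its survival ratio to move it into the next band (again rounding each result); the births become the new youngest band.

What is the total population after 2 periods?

Call the groups 1 to 4, youngest first.
[period 1]
Births: 7000 * 0.471 = 3297 ; 19200 * 0.286 = 5491 — total 8788
Group 2: 6100 * 0.977 = 5960
Group 3: 7000 * 0.977 = 6839
Group 4: 19200 * 0.972 + 6900 * 0.441 = 18662 + 3043 = 21705
Population now: 0–19=8788, 20–39=5960, 40–59=6839, 60+=21705
[period 2]
Births: 5960 * 0.471 = 2807 ; 6839 * 0.286 = 1956 — total 4763
Group 2: 8788 * 0.977 = 8586
Group 3: 5960 * 0.977 = 5823
Group 4: 6839 * 0.972 + 21705 * 0.441 = 6648 + 9572 = 16220
Population now: 0–19=4763, 20–39=8586, 40–59=5823, 60+=16220
Total after period 2: 4763 + 8586 + 5823 + 16220 = 35392

35392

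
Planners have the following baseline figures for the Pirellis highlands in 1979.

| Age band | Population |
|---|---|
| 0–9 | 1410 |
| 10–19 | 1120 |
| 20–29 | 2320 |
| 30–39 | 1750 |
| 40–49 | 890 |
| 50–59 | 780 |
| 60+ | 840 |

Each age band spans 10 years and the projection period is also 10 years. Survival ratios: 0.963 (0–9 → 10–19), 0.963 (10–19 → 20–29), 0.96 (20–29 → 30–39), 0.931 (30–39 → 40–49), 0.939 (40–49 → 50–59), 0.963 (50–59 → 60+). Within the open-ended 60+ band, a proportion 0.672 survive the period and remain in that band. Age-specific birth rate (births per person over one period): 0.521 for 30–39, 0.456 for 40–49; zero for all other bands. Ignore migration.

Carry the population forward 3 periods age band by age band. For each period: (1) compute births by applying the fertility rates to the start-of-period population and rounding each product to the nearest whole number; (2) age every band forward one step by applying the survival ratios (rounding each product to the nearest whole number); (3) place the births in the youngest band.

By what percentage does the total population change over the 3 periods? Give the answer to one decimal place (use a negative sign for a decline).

Let band 1 be 0–9 through band 7 = 60+.
Period 1:
Births: 1750 * 0.521 = 912, 890 * 0.456 = 406 → 1318
Band 2: 1410 * 0.963 = 1358
Band 3: 1120 * 0.963 = 1079
Band 4: 2320 * 0.96 = 2227
Band 5: 1750 * 0.931 = 1629
Band 6: 890 * 0.939 = 836
Band 7: 780 * 0.963 + 840 * 0.672 = 751 + 564 = 1315
Population now: 0–9=1318, 10–19=1358, 20–29=1079, 30–39=2227, 40–49=1629, 50–59=836, 60+=1315
Period 2:
Births: 2227 * 0.521 = 1160, 1629 * 0.456 = 743 → 1903
Band 2: 1318 * 0.963 = 1269
Band 3: 1358 * 0.963 = 1308
Band 4: 1079 * 0.96 = 1036
Band 5: 2227 * 0.931 = 2073
Band 6: 1629 * 0.939 = 1530
Band 7: 836 * 0.963 + 1315 * 0.672 = 805 + 884 = 1689
Population now: 0–9=1903, 10–19=1269, 20–29=1308, 30–39=1036, 40–49=2073, 50–59=1530, 60+=1689
Period 3:
Births: 1036 * 0.521 = 540, 2073 * 0.456 = 945 → 1485
Band 2: 1903 * 0.963 = 1833
Band 3: 1269 * 0.963 = 1222
Band 4: 1308 * 0.96 = 1256
Band 5: 1036 * 0.931 = 965
Band 6: 2073 * 0.939 = 1947
Band 7: 1530 * 0.963 + 1689 * 0.672 = 1473 + 1135 = 2608
Population now: 0–9=1485, 10–19=1833, 20–29=1222, 30–39=1256, 40–49=965, 50–59=1947, 60+=2608
Total: 9110 → 11316; change = 2206; percentage change = 24.2%

24.2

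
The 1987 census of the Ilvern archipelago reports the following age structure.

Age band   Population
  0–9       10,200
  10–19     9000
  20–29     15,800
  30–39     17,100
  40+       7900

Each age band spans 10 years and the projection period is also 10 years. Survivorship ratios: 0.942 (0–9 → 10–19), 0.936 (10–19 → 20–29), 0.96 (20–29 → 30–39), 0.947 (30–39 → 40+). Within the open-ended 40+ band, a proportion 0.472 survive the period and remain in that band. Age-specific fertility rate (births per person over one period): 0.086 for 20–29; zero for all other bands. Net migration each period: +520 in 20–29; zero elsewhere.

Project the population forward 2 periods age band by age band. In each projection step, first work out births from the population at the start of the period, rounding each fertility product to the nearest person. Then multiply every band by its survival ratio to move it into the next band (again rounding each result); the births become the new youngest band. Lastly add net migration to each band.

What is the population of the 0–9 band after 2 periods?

769

Call the bands 1 to 5, youngest first.
[period 1]
Births: 15800 × 0.086 = 1359
Band 2: 10200 × 0.942 = 9608
Band 3: 9000 × 0.936 = 8424
Band 4: 15800 × 0.96 = 15168
Band 5: 17100 × 0.947 + 7900 × 0.472 = 16194 + 3729 = 19923
Net migration: Band 3 + 520 → 8944
→ [1359, 9608, 8944, 15168, 19923]
[period 2]
Births: 8944 × 0.086 = 769
Band 2: 1359 × 0.942 = 1280
Band 3: 9608 × 0.936 = 8993
Band 4: 8944 × 0.96 = 8586
Band 5: 15168 × 0.947 + 19923 × 0.472 = 14364 + 9404 = 23768
Net migration: Band 3 + 520 → 9513
→ [769, 1280, 9513, 8586, 23768]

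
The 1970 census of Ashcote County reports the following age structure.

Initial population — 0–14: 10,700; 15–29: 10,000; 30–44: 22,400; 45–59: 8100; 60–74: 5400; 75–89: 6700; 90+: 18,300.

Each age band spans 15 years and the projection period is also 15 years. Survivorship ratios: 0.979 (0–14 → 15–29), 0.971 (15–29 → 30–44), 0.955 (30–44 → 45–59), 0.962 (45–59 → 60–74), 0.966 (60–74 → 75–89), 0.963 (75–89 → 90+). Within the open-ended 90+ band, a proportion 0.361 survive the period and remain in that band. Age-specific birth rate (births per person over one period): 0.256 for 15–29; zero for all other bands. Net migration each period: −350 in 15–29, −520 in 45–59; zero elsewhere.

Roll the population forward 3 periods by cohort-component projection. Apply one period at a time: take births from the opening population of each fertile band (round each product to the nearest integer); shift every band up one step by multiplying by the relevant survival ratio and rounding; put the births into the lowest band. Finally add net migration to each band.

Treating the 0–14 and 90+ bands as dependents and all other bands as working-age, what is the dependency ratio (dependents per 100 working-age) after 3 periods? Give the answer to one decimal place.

Let band 1 be 0–14 through band 7 = 90+.
After projecting period 1:
Births: 10000 × 0.256 = 2560
Band 2: 10700 × 0.979 = 10475
Band 3: 10000 × 0.971 = 9710
Band 4: 22400 × 0.955 = 21392
Band 5: 8100 × 0.962 = 7792
Band 6: 5400 × 0.966 = 5216
Band 7: 6700 × 0.963 + 18300 × 0.361 = 6452 + 6606 = 13058
Net migration: Band 2 − 350 → 10125; Band 4 − 520 → 20872
Population now: 0–14=2560, 15–29=10125, 30–44=9710, 45–59=20872, 60–74=7792, 75–89=5216, 90+=13058
After projecting period 2:
Births: 10125 × 0.256 = 2592
Band 2: 2560 × 0.979 = 2506
Band 3: 10125 × 0.971 = 9831
Band 4: 9710 × 0.955 = 9273
Band 5: 20872 × 0.962 = 20079
Band 6: 7792 × 0.966 = 7527
Band 7: 5216 × 0.963 + 13058 × 0.361 = 5023 + 4714 = 9737
Net migration: Band 2 − 350 → 2156; Band 4 − 520 → 8753
Population now: 0–14=2592, 15–29=2156, 30–44=9831, 45–59=8753, 60–74=20079, 75–89=7527, 90+=9737
After projecting period 3:
Births: 2156 × 0.256 = 552
Band 2: 2592 × 0.979 = 2538
Band 3: 2156 × 0.971 = 2093
Band 4: 9831 × 0.955 = 9389
Band 5: 8753 × 0.962 = 8420
Band 6: 20079 × 0.966 = 19396
Band 7: 7527 × 0.963 + 9737 × 0.361 = 7249 + 3515 = 10764
Net migration: Band 2 − 350 → 2188; Band 4 − 520 → 8869
Population now: 0–14=552, 15–29=2188, 30–44=2093, 45–59=8869, 60–74=8420, 75–89=19396, 90+=10764
Dependents (band 0–14 + band 90+) = 552 + 10764 = 11316; working-age = 40966; ratio = 11316/40966 × 100 = 27.6

27.6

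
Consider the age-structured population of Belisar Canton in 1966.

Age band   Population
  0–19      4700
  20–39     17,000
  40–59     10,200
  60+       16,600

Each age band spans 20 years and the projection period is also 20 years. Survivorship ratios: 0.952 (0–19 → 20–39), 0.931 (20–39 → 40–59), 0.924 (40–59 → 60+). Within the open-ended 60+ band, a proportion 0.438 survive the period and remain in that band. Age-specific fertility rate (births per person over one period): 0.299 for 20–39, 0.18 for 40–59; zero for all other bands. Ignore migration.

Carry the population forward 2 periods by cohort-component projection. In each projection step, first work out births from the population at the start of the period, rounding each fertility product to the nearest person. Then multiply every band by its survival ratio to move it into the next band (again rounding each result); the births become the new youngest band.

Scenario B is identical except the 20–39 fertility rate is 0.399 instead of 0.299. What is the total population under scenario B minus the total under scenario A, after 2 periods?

2065

Period 1:
Births: 17000 * 0.299 = 5083, 10200 * 0.18 = 1836 — total 6919
20–39: 4700 * 0.952 = 4474
40–59: 17000 * 0.931 = 15827
60+: 10200 * 0.924 + 16600 * 0.438 = 9425 + 7271 = 16696
End of period: [6919, 4474, 15827, 16696]
Period 2:
Births: 4474 * 0.299 = 1338, 15827 * 0.18 = 2849 — total 4187
20–39: 6919 * 0.952 = 6587
40–59: 4474 * 0.931 = 4165
60+: 15827 * 0.924 + 16696 * 0.438 = 14624 + 7313 = 21937
End of period: [4187, 6587, 4165, 21937]
Scenario A total after 2 periods: 36876
Scenario B projection —
Period 1:
Births: 17000 * 0.399 = 6783, 10200 * 0.18 = 1836 — total 8619
20–39: 4700 * 0.952 = 4474
40–59: 17000 * 0.931 = 15827
60+: 10200 * 0.924 + 16600 * 0.438 = 9425 + 7271 = 16696
End of period: [8619, 4474, 15827, 16696]
Period 2:
Births: 4474 * 0.399 = 1785, 15827 * 0.18 = 2849 — total 4634
20–39: 8619 * 0.952 = 8205
40–59: 4474 * 0.931 = 4165
60+: 15827 * 0.924 + 16696 * 0.438 = 14624 + 7313 = 21937
End of period: [4634, 8205, 4165, 21937]
Scenario B total after 2 periods: 38941
Difference B − A = 38941 − 36876 = 2065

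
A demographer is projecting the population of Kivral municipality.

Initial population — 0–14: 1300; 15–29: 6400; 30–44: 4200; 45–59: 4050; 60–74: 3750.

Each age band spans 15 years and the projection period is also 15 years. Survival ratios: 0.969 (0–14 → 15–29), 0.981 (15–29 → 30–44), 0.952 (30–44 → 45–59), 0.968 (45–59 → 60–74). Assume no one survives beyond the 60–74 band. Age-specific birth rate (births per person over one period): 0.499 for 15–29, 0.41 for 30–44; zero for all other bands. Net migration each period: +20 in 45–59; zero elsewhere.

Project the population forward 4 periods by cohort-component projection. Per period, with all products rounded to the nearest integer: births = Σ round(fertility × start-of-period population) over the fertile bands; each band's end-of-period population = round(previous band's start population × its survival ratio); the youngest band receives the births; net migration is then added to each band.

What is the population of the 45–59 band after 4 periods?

4469

Let group 1 be 0–14 through group 5 = 60–74.
Period 1.
Births: 6400 × 0.499 = 3194  |  4200 × 0.41 = 1722 — total 4916
Group 2: 1300 × 0.969 = 1260
Group 3: 6400 × 0.981 = 6278
Group 4: 4200 × 0.952 = 3998
Group 5: 4050 × 0.968 = 3920
Net migration: Group 4 + 20 → 4018
End of period: [4916, 1260, 6278, 4018, 3920]
Period 2.
Births: 1260 × 0.499 = 629  |  6278 × 0.41 = 2574 — total 3203
Group 2: 4916 × 0.969 = 4764
Group 3: 1260 × 0.981 = 1236
Group 4: 6278 × 0.952 = 5977
Group 5: 4018 × 0.968 = 3889
Net migration: Group 4 + 20 → 5997
End of period: [3203, 4764, 1236, 5997, 3889]
Period 3.
Births: 4764 × 0.499 = 2377  |  1236 × 0.41 = 507 — total 2884
Group 2: 3203 × 0.969 = 3104
Group 3: 4764 × 0.981 = 4673
Group 4: 1236 × 0.952 = 1177
Group 5: 5997 × 0.968 = 5805
Net migration: Group 4 + 20 → 1197
End of period: [2884, 3104, 4673, 1197, 5805]
Period 4.
Births: 3104 × 0.499 = 1549  |  4673 × 0.41 = 1916 — total 3465
Group 2: 2884 × 0.969 = 2795
Group 3: 3104 × 0.981 = 3045
Group 4: 4673 × 0.952 = 4449
Group 5: 1197 × 0.968 = 1159
Net migration: Group 4 + 20 → 4469
End of period: [3465, 2795, 3045, 4469, 1159]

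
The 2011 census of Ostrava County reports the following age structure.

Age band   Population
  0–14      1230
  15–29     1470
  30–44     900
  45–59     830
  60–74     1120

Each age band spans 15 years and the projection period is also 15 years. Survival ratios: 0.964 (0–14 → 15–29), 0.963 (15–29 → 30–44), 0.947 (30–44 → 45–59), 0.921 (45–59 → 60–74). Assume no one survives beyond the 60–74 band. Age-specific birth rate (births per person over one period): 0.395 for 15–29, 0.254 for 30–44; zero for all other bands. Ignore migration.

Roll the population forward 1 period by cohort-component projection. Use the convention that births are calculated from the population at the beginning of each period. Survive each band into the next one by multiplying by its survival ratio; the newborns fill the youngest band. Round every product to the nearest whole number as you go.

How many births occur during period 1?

Call the bands 1 to 5, youngest first.
[period 1]
Births: 1470 × 0.395 = 581  |  900 × 0.254 = 229 → total 810
Band 2: 1230 × 0.964 = 1186
Band 3: 1470 × 0.963 = 1416
Band 4: 900 × 0.947 = 852
Band 5: 830 × 0.921 = 764
End of period: [810, 1186, 1416, 852, 764]

810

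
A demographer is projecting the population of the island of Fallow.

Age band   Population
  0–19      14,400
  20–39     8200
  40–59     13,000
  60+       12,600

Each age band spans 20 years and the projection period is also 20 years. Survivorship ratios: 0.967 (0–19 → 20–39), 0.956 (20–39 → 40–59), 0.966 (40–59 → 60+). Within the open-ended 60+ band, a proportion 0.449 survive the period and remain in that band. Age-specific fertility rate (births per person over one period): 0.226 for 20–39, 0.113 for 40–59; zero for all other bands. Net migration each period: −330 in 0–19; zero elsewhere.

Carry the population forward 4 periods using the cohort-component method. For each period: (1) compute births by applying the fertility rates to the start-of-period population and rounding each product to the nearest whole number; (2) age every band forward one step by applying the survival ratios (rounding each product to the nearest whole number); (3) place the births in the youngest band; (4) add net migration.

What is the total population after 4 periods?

(Bands numbered youngest = 1 to oldest = 4.)
Period 1.
Births: 8200 × 0.226 = 1853, 13000 × 0.113 = 1469 → 3322
Band 2: 14400 × 0.967 = 13925
Band 3: 8200 × 0.956 = 7839
Band 4: 13000 × 0.966 + 12600 × 0.449 = 12558 + 5657 = 18215
Net migration: Band 1 − 330 → 2992
Population now: 0–19=2992, 20–39=13925, 40–59=7839, 60+=18215
Period 2.
Births: 13925 × 0.226 = 3147, 7839 × 0.113 = 886 → 4033
Band 2: 2992 × 0.967 = 2893
Band 3: 13925 × 0.956 = 13312
Band 4: 7839 × 0.966 + 18215 × 0.449 = 7572 + 8179 = 15751
Net migration: Band 1 − 330 → 3703
Population now: 0–19=3703, 20–39=2893, 40–59=13312, 60+=15751
Period 3.
Births: 2893 × 0.226 = 654, 13312 × 0.113 = 1504 → 2158
Band 2: 3703 × 0.967 = 3581
Band 3: 2893 × 0.956 = 2766
Band 4: 13312 × 0.966 + 15751 × 0.449 = 12859 + 7072 = 19931
Net migration: Band 1 − 330 → 1828
Population now: 0–19=1828, 20–39=3581, 40–59=2766, 60+=19931
Period 4.
Births: 3581 × 0.226 = 809, 2766 × 0.113 = 313 → 1122
Band 2: 1828 × 0.967 = 1768
Band 3: 3581 × 0.956 = 3423
Band 4: 2766 × 0.966 + 19931 × 0.449 = 2672 + 8949 = 11621
Net migration: Band 1 − 330 → 792
Population now: 0–19=792, 20–39=1768, 40–59=3423, 60+=11621
Total after period 4: 792 + 1768 + 3423 + 11621 = 17604

17604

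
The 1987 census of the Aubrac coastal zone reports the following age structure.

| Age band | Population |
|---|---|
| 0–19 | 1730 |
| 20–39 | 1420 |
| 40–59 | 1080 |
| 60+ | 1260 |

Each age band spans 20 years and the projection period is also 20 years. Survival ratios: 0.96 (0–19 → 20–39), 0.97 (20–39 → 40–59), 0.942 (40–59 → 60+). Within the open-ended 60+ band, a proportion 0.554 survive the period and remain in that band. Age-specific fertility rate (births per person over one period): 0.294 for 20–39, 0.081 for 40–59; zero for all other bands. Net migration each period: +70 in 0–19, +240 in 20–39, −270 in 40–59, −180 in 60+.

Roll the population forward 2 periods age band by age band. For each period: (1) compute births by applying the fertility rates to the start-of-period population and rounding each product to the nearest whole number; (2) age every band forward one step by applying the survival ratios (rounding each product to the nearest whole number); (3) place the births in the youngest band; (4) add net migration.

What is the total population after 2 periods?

4797

Numbering the groups 1..4 from youngest to oldest:
[period 1]
Births: 1420 × 0.294 = 417, 1080 × 0.081 = 87 — total 504
Group 2: 1730 × 0.96 = 1661
Group 3: 1420 × 0.97 = 1377
Group 4: 1080 × 0.942 + 1260 × 0.554 = 1017 + 698 = 1715
Net migration: Group 1 + 70 → 574; Group 2 + 240 → 1901; Group 3 − 270 → 1107; Group 4 − 180 → 1535
Giving 574 / 1901 / 1107 / 1535.
[period 2]
Births: 1901 × 0.294 = 559, 1107 × 0.081 = 90 — total 649
Group 2: 574 × 0.96 = 551
Group 3: 1901 × 0.97 = 1844
Group 4: 1107 × 0.942 + 1535 × 0.554 = 1043 + 850 = 1893
Net migration: Group 1 + 70 → 719; Group 2 + 240 → 791; Group 3 − 270 → 1574; Group 4 − 180 → 1713
Giving 719 / 791 / 1574 / 1713.
Total after period 2: 719 + 791 + 1574 + 1713 = 4797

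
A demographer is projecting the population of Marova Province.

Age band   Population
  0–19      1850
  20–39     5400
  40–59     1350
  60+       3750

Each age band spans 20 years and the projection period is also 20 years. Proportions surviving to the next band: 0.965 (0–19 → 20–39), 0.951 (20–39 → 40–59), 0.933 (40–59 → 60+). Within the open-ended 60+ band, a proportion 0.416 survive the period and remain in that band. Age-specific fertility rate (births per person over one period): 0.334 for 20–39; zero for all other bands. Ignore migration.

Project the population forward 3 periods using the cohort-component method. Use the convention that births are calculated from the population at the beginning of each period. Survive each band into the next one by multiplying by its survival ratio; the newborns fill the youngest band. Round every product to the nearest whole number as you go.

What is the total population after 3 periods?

6877

After projecting period 1:
Births: 5400 * 0.334 = 1804
20–39: 1850 * 0.965 = 1785
40–59: 5400 * 0.951 = 5135
60+: 1350 * 0.933 + 3750 * 0.416 = 1260 + 1560 = 2820
End of period: [1804, 1785, 5135, 2820]
After projecting period 2:
Births: 1785 * 0.334 = 596
20–39: 1804 * 0.965 = 1741
40–59: 1785 * 0.951 = 1698
60+: 5135 * 0.933 + 2820 * 0.416 = 4791 + 1173 = 5964
End of period: [596, 1741, 1698, 5964]
After projecting period 3:
Births: 1741 * 0.334 = 581
20–39: 596 * 0.965 = 575
40–59: 1741 * 0.951 = 1656
60+: 1698 * 0.933 + 5964 * 0.416 = 1584 + 2481 = 4065
End of period: [581, 575, 1656, 4065]
Total after period 3: 581 + 575 + 1656 + 4065 = 6877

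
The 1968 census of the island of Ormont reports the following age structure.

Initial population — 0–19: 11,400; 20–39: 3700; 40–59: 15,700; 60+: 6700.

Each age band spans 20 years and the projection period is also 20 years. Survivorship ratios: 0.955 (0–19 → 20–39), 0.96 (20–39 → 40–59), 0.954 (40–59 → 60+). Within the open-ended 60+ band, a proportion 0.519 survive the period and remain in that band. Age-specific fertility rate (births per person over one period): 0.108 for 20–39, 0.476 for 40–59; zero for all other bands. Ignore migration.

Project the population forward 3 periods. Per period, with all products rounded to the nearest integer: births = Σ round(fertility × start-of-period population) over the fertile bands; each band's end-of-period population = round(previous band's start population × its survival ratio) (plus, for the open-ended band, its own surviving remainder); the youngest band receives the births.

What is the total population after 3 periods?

After projecting period 1:
Births: 3700 * 0.108 = 400 ; 15700 * 0.476 = 7473 → 7873
20–39: 11400 * 0.955 = 10887
40–59: 3700 * 0.96 = 3552
60+: 15700 * 0.954 + 6700 * 0.519 = 14978 + 3477 = 18455
→ [7873, 10887, 3552, 18455]
After projecting period 2:
Births: 10887 * 0.108 = 1176 ; 3552 * 0.476 = 1691 → 2867
20–39: 7873 * 0.955 = 7519
40–59: 10887 * 0.96 = 10452
60+: 3552 * 0.954 + 18455 * 0.519 = 3389 + 9578 = 12967
→ [2867, 7519, 10452, 12967]
After projecting period 3:
Births: 7519 * 0.108 = 812 ; 10452 * 0.476 = 4975 → 5787
20–39: 2867 * 0.955 = 2738
40–59: 7519 * 0.96 = 7218
60+: 10452 * 0.954 + 12967 * 0.519 = 9971 + 6730 = 16701
→ [5787, 2738, 7218, 16701]
Total after period 3: 5787 + 2738 + 7218 + 16701 = 32444

32444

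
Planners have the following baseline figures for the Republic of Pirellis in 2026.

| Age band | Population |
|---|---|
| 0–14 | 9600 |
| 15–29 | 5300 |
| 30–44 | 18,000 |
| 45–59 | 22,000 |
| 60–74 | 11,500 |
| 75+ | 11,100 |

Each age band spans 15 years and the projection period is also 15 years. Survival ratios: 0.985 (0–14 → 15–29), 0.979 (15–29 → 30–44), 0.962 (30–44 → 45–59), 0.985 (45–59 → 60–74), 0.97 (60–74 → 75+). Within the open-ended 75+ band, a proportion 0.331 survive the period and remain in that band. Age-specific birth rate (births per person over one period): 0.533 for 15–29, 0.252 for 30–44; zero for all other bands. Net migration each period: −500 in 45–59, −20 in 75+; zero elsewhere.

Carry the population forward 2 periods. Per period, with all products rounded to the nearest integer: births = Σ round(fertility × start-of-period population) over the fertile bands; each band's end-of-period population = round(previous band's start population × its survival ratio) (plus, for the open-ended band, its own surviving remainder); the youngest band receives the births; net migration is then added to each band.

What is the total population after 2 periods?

69814

Let group 1 be 0–14 through group 6 = 75+.
After projecting period 1:
Births: 5300 × 0.533 = 2825 ; 18000 × 0.252 = 4536 → 7361
Group 2: 9600 × 0.985 = 9456
Group 3: 5300 × 0.979 = 5189
Group 4: 18000 × 0.962 = 17316
Group 5: 22000 × 0.985 = 21670
Group 6: 11500 × 0.97 + 11100 × 0.331 = 11155 + 3674 = 14829
Net migration: Group 4 − 500 → 16816; Group 6 − 20 → 14809
Giving 7361 / 9456 / 5189 / 16816 / 21670 / 14809.
After projecting period 2:
Births: 9456 × 0.533 = 5040 ; 5189 × 0.252 = 1308 → 6348
Group 2: 7361 × 0.985 = 7251
Group 3: 9456 × 0.979 = 9257
Group 4: 5189 × 0.962 = 4992
Group 5: 16816 × 0.985 = 16564
Group 6: 21670 × 0.97 + 14809 × 0.331 = 21020 + 4902 = 25922
Net migration: Group 4 − 500 → 4492; Group 6 − 20 → 25902
Giving 6348 / 7251 / 9257 / 4492 / 16564 / 25902.
Total after period 2: 6348 + 7251 + 9257 + 4492 + 16564 + 25902 = 69814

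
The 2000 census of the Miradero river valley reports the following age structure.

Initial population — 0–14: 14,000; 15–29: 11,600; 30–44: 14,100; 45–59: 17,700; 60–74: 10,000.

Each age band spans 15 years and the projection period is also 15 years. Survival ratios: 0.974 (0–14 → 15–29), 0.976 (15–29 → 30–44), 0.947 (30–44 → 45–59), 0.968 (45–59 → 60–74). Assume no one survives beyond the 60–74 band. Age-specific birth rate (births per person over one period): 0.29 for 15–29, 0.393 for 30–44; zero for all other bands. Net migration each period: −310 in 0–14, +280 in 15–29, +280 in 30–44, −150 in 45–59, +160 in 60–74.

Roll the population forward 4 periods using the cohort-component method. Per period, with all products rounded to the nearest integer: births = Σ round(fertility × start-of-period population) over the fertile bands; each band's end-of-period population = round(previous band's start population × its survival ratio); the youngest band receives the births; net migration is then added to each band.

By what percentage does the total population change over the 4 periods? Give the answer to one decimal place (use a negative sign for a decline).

(Groups numbered youngest = 1 to oldest = 5.)
Period 1.
Births: 11600 * 0.29 = 3364 ; 14100 * 0.393 = 5541 → total 8905
Group 2: 14000 * 0.974 = 13636
Group 3: 11600 * 0.976 = 11322
Group 4: 14100 * 0.947 = 13353
Group 5: 17700 * 0.968 = 17134
Net migration: Group 1 − 310 → 8595; Group 2 + 280 → 13916; Group 3 + 280 → 11602; Group 4 − 150 → 13203; Group 5 + 160 → 17294
Population now: 0–14=8595, 15–29=13916, 30–44=11602, 45–59=13203, 60–74=17294
Period 2.
Births: 13916 * 0.29 = 4036 ; 11602 * 0.393 = 4560 → total 8596
Group 2: 8595 * 0.974 = 8372
Group 3: 13916 * 0.976 = 13582
Group 4: 11602 * 0.947 = 10987
Group 5: 13203 * 0.968 = 12781
Net migration: Group 1 − 310 → 8286; Group 2 + 280 → 8652; Group 3 + 280 → 13862; Group 4 − 150 → 10837; Group 5 + 160 → 12941
Population now: 0–14=8286, 15–29=8652, 30–44=13862, 45–59=10837, 60–74=12941
Period 3.
Births: 8652 * 0.29 = 2509 ; 13862 * 0.393 = 5448 → total 7957
Group 2: 8286 * 0.974 = 8071
Group 3: 8652 * 0.976 = 8444
Group 4: 13862 * 0.947 = 13127
Group 5: 10837 * 0.968 = 10490
Net migration: Group 1 − 310 → 7647; Group 2 + 280 → 8351; Group 3 + 280 → 8724; Group 4 − 150 → 12977; Group 5 + 160 → 10650
Population now: 0–14=7647, 15–29=8351, 30–44=8724, 45–59=12977, 60–74=10650
Period 4.
Births: 8351 * 0.29 = 2422 ; 8724 * 0.393 = 3429 → total 5851
Group 2: 7647 * 0.974 = 7448
Group 3: 8351 * 0.976 = 8151
Group 4: 8724 * 0.947 = 8262
Group 5: 12977 * 0.968 = 12562
Net migration: Group 1 − 310 → 5541; Group 2 + 280 → 7728; Group 3 + 280 → 8431; Group 4 − 150 → 8112; Group 5 + 160 → 12722
Population now: 0–14=5541, 15–29=7728, 30–44=8431, 45–59=8112, 60–74=12722
Total: 67400 → 42534; change = -24866; percentage change = -36.9%

-36.9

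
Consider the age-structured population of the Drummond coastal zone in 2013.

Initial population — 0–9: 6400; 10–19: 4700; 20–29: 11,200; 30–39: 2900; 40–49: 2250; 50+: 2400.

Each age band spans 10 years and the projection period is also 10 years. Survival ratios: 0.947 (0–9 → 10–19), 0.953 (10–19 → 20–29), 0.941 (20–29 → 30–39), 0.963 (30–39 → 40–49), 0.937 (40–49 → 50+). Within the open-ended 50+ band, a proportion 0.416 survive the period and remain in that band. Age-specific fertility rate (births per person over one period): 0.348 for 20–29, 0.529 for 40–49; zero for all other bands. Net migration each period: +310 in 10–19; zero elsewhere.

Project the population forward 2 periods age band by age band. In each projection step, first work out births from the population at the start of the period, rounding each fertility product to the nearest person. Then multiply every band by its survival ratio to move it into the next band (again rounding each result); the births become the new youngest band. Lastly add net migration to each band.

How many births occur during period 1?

5088

Period 1:
Births: 11200 × 0.348 = 3898, 2250 × 0.529 = 1190 → 5088
10–19: 6400 × 0.947 = 6061
20–29: 4700 × 0.953 = 4479
30–39: 11200 × 0.941 = 10539
40–49: 2900 × 0.963 = 2793
50+: 2250 × 0.937 + 2400 × 0.416 = 2108 + 998 = 3106
Net migration: 10–19 + 310 → 6371
→ [5088, 6371, 4479, 10539, 2793, 3106]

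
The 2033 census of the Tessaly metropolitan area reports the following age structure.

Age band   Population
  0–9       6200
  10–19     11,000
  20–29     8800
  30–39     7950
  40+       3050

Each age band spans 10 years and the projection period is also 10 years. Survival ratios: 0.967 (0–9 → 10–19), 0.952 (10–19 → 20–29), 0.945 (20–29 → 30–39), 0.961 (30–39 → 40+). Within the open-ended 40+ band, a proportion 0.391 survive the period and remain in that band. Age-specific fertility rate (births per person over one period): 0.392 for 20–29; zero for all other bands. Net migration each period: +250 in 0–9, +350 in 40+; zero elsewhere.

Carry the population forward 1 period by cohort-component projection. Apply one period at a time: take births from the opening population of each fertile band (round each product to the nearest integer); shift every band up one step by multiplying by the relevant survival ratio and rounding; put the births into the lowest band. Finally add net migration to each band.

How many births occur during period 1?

3450

Period 1.
Births: 8800 * 0.392 = 3450
10–19: 6200 * 0.967 = 5995
20–29: 11000 * 0.952 = 10472
30–39: 8800 * 0.945 = 8316
40+: 7950 * 0.961 + 3050 * 0.391 = 7640 + 1193 = 8833
Net migration: 0–9 + 250 → 3700; 40+ + 350 → 9183
→ [3700, 5995, 10472, 8316, 9183]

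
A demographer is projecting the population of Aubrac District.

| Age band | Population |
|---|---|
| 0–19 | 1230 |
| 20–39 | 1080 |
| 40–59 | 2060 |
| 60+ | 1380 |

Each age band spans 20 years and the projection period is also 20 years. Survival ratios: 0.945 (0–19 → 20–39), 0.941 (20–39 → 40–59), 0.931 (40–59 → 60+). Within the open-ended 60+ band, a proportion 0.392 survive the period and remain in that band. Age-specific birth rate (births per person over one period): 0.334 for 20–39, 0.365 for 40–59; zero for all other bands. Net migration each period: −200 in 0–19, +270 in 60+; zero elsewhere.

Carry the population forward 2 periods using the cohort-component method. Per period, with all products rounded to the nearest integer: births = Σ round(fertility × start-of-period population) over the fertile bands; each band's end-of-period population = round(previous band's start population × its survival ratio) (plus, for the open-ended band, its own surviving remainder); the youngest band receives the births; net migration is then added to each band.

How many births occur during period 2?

Call the bands 1 to 4, youngest first.
Period 1:
Births: 1080 × 0.334 = 361  |  2060 × 0.365 = 752 ⇒ total 1113
Band 2: 1230 × 0.945 = 1162
Band 3: 1080 × 0.941 = 1016
Band 4: 2060 × 0.931 + 1380 × 0.392 = 1918 + 541 = 2459
Net migration: Band 1 − 200 → 913; Band 4 + 270 → 2729
Population now: 0–19=913, 20–39=1162, 40–59=1016, 60+=2729
Period 2:
Births: 1162 × 0.334 = 388  |  1016 × 0.365 = 371 ⇒ total 759
Band 2: 913 × 0.945 = 863
Band 3: 1162 × 0.941 = 1093
Band 4: 1016 × 0.931 + 2729 × 0.392 = 946 + 1070 = 2016
Net migration: Band 1 − 200 → 559; Band 4 + 270 → 2286
Population now: 0–19=559, 20–39=863, 40–59=1093, 60+=2286

759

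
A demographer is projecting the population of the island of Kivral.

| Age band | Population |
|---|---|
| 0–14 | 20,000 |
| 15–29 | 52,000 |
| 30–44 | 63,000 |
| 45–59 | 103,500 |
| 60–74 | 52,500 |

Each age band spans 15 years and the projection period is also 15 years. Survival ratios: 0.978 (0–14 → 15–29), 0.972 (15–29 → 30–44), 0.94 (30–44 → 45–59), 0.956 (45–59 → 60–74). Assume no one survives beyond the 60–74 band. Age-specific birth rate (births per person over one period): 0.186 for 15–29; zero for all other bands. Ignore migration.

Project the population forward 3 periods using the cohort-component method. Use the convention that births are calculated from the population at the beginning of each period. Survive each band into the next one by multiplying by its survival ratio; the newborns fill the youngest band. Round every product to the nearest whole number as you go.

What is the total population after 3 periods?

(Bands numbered youngest = 1 to oldest = 5.)
— Period 1 —
Births: 52000 × 0.186 = 9672
Band 2: 20000 × 0.978 = 19560
Band 3: 52000 × 0.972 = 50544
Band 4: 63000 × 0.94 = 59220
Band 5: 103500 × 0.956 = 98946
End of period: [9672, 19560, 50544, 59220, 98946]
— Period 2 —
Births: 19560 × 0.186 = 3638
Band 2: 9672 × 0.978 = 9459
Band 3: 19560 × 0.972 = 19012
Band 4: 50544 × 0.94 = 47511
Band 5: 59220 × 0.956 = 56614
End of period: [3638, 9459, 19012, 47511, 56614]
— Period 3 —
Births: 9459 × 0.186 = 1759
Band 2: 3638 × 0.978 = 3558
Band 3: 9459 × 0.972 = 9194
Band 4: 19012 × 0.94 = 17871
Band 5: 47511 × 0.956 = 45421
End of period: [1759, 3558, 9194, 17871, 45421]
Total after period 3: 1759 + 3558 + 9194 + 17871 + 45421 = 77803

77803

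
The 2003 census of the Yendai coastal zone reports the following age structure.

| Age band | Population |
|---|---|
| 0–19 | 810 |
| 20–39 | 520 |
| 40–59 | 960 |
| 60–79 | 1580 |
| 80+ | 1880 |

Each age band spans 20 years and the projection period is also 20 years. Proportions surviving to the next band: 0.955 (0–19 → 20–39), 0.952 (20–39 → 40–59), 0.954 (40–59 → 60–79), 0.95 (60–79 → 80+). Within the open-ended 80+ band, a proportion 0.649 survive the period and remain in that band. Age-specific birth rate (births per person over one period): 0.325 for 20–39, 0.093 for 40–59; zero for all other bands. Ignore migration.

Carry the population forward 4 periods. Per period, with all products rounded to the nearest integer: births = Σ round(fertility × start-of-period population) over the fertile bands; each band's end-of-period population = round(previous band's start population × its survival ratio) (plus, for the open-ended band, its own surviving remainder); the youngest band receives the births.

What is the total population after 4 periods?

2820

Period 1.
Births: 520 × 0.325 = 169 ; 960 × 0.093 = 89 → 258
20–39: 810 × 0.955 = 774
40–59: 520 × 0.952 = 495
60–79: 960 × 0.954 = 916
80+: 1580 × 0.95 + 1880 × 0.649 = 1501 + 1220 = 2721
Population now: 0–19=258, 20–39=774, 40–59=495, 60–79=916, 80+=2721
Period 2.
Births: 774 × 0.325 = 252 ; 495 × 0.093 = 46 → 298
20–39: 258 × 0.955 = 246
40–59: 774 × 0.952 = 737
60–79: 495 × 0.954 = 472
80+: 916 × 0.95 + 2721 × 0.649 = 870 + 1766 = 2636
Population now: 0–19=298, 20–39=246, 40–59=737, 60–79=472, 80+=2636
Period 3.
Births: 246 × 0.325 = 80 ; 737 × 0.093 = 69 → 149
20–39: 298 × 0.955 = 285
40–59: 246 × 0.952 = 234
60–79: 737 × 0.954 = 703
80+: 472 × 0.95 + 2636 × 0.649 = 448 + 1711 = 2159
Population now: 0–19=149, 20–39=285, 40–59=234, 60–79=703, 80+=2159
Period 4.
Births: 285 × 0.325 = 93 ; 234 × 0.093 = 22 → 115
20–39: 149 × 0.955 = 142
40–59: 285 × 0.952 = 271
60–79: 234 × 0.954 = 223
80+: 703 × 0.95 + 2159 × 0.649 = 668 + 1401 = 2069
Population now: 0–19=115, 20–39=142, 40–59=271, 60–79=223, 80+=2069
Total after period 4: 115 + 142 + 271 + 223 + 2069 = 2820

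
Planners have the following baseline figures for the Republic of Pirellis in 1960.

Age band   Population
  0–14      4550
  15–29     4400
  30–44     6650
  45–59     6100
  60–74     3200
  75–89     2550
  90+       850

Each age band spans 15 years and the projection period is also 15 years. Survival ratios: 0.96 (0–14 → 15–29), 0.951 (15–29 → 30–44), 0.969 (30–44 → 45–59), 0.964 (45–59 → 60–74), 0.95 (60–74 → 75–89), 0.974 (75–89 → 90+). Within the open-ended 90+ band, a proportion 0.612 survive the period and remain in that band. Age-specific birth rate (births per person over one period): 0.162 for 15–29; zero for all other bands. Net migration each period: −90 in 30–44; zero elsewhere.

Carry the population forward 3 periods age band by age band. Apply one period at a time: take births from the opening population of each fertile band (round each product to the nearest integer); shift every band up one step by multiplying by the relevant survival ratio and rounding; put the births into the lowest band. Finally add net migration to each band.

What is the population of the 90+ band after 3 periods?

(Bands numbered youngest = 1 to oldest = 7.)
Period 1:
Births: 4400 × 0.162 = 713
Band 2: 4550 × 0.96 = 4368
Band 3: 4400 × 0.951 = 4184
Band 4: 6650 × 0.969 = 6444
Band 5: 6100 × 0.964 = 5880
Band 6: 3200 × 0.95 = 3040
Band 7: 2550 × 0.974 + 850 × 0.612 = 2484 + 520 = 3004
Net migration: Band 3 − 90 → 4094
→ [713, 4368, 4094, 6444, 5880, 3040, 3004]
Period 2:
Births: 4368 × 0.162 = 708
Band 2: 713 × 0.96 = 684
Band 3: 4368 × 0.951 = 4154
Band 4: 4094 × 0.969 = 3967
Band 5: 6444 × 0.964 = 6212
Band 6: 5880 × 0.95 = 5586
Band 7: 3040 × 0.974 + 3004 × 0.612 = 2961 + 1838 = 4799
Net migration: Band 3 − 90 → 4064
→ [708, 684, 4064, 3967, 6212, 5586, 4799]
Period 3:
Births: 684 × 0.162 = 111
Band 2: 708 × 0.96 = 680
Band 3: 684 × 0.951 = 650
Band 4: 4064 × 0.969 = 3938
Band 5: 3967 × 0.964 = 3824
Band 6: 6212 × 0.95 = 5901
Band 7: 5586 × 0.974 + 4799 × 0.612 = 5441 + 2937 = 8378
Net migration: Band 3 − 90 → 560
→ [111, 680, 560, 3938, 3824, 5901, 8378]

8378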